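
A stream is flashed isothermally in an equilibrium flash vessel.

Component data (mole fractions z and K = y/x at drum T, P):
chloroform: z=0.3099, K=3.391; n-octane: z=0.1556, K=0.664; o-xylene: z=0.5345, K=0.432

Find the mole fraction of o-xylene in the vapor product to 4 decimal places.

Material balance + equilibrium reduce to Σ zᵢ(Kᵢ−1)/(1+β(Kᵢ−1)) = 0.
Check two-phase: ΣzᵢKᵢ = 1.3851 > 1 and Σzᵢ/Kᵢ = 1.5630 > 1, so g(0) = 0.3851 > 0 and g(1) = -0.5630 < 0.
Newton iteration, β⁰ = 0.32:
  β = 0.3200: g = -0.00983, g' = -0.8483 → β = 0.3084
  β = 0.3084: g = 0.00008, g' = -0.8622 → β = 0.3085
Converged at β = 0.3085.
Compositions from xᵢ = zᵢ/(1+β(Kᵢ−1)), yᵢ = Kᵢxᵢ:
  chloroform: x = 0.1783, y = 0.6048
  n-octane: x = 0.1736, y = 0.1153
  o-xylene: x = 0.6481, y = 0.2800

y_o-xylene = 0.2800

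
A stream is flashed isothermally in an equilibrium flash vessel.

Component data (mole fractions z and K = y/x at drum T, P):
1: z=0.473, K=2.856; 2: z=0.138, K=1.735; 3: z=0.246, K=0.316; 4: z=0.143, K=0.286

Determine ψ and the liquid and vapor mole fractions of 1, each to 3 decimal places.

Let ψ = V/F and solve Σ zᵢ(Kᵢ−1)/(1+ψ(Kᵢ−1)) = 0.
g(0) = ΣzᵢKᵢ − 1 = 0.709 and g(1) = 1 − Σzᵢ/Kᵢ = -0.524, so a root lies in (0, 1).
Newton–Raphson from ψ = 0.5:
  ψ = 0.500: g = 0.1150, g' = -0.920 → ψ = 0.625
  ψ = 0.625: g = -0.0023, g' = -0.973 → ψ = 0.623
Converged at ψ = 0.623.
Compositions from xᵢ = zᵢ/(1+ψ(Kᵢ−1)), yᵢ = Kᵢxᵢ:
  1: x = 0.219, y = 0.627
  2: x = 0.095, y = 0.164
  3: x = 0.428, y = 0.135
  4: x = 0.257, y = 0.074

ψ = 0.623, x_1 = 0.219, y_1 = 0.627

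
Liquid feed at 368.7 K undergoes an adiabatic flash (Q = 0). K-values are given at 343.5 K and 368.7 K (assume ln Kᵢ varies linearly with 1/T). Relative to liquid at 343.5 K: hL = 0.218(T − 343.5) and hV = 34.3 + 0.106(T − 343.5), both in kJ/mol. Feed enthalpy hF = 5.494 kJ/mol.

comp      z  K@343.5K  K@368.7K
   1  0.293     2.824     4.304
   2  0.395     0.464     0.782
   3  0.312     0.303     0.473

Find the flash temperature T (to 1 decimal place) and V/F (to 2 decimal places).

Adiabatic flash: solve Rachford–Rice at each trial T, then check hF = ψ·hV(T) + (1−ψ)·hL(T).
  T = 343.5 K: K = (2.824, 0.464, 0.303), RR gives ψ = 0.095, H_out = 3.243 kJ/mol
  T = 368.7 K: K = (4.304, 0.782, 0.473), RR gives ψ = 0.574, H_out = 23.565 kJ/mol
  T = 356.1 K: K = (3.512, 0.608, 0.382), RR gives ψ = 0.309, H_out = 12.897 kJ/mol
  T = 349.8 K: K = (3.156, 0.532, 0.341), RR gives ψ = 0.201, H_out = 8.115 kJ/mol
  T = 346.6 K: K = (2.984, 0.497, 0.321), RR gives ψ = 0.147, H_out = 5.673 kJ/mol
  T = 345.1 K: K = (2.906, 0.481, 0.312), RR gives ψ = 0.122, H_out = 4.507 kJ/mol
Linear interpolation between T = 345.1 (H_out = 4.507) and T = 346.6 (H_out = 5.673) on hF = 5.494 gives T ≈ 346.4 K, at which ψ = 0.14.

T = 346.4 K, V/F = 0.14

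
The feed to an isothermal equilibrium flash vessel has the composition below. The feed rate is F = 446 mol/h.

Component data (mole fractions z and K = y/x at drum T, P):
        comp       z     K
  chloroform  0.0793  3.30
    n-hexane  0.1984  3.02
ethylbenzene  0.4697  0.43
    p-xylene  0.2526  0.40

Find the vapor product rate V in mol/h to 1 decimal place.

Material balance + equilibrium reduce to Σ zᵢ(Kᵢ−1)/(1+ψ(Kᵢ−1)) = 0.
g(0) = ΣzᵢKᵢ − 1 = 0.1639 and g(1) = 1 − Σzᵢ/Kᵢ = -0.8136, so a root lies in (0, 1).
Newton–Raphson from ψ = 0.5:
  ψ = 0.5000: g = -0.30674, g' = -0.7752 → ψ = 0.1043
  ψ = 0.1043: g = 0.03178, g' = -1.1011 → ψ = 0.1332
  ψ = 0.1332: g = 0.00099, g' = -1.0347 → ψ = 0.1341
Converged at ψ = 0.1341.
Then V = ψ·F = 0.1341·446 = 59.8 mol/h and L = F − V = 386.2 mol/h.

V = 59.8 mol/h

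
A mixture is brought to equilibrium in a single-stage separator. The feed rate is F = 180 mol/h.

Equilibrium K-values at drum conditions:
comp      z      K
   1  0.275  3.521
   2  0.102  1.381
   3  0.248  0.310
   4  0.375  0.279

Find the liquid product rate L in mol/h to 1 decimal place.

L = 146.6 mol/h

Newton iteration, ψ⁰ = 0.7:
  ψ = 0.700: g = -0.5954, g' = -1.474 → ψ = 0.296
  ψ = 0.296: g = -0.1270, g' = -1.087 → ψ = 0.179
  ψ = 0.179: g = 0.0081, g' = -1.253 → ψ = 0.186
Converged at ψ = 0.186.
Then V = ψ·F = 0.1858·180 = 33.4 mol/h and L = F − V = 146.6 mol/h.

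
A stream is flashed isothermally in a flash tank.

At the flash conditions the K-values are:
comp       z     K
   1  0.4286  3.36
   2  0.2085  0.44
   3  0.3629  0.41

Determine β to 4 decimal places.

Rachford–Rice: g(β) = Σ zᵢ(Kᵢ−1)/(1+β(Kᵢ−1)) = 0.
Feasibility: ΣzᵢKᵢ = 1.6806, Σzᵢ/Kᵢ = 1.4865 — both > 1, two phases present.
Iterate (Newton) starting at β = 0.59:
  β = 0.5900: g = -0.08002, g' = -0.8602 → β = 0.4970
  β = 0.4970: g = 0.00079, g' = -0.8840 → β = 0.4979
Converged at β = 0.4979.

β = 0.4979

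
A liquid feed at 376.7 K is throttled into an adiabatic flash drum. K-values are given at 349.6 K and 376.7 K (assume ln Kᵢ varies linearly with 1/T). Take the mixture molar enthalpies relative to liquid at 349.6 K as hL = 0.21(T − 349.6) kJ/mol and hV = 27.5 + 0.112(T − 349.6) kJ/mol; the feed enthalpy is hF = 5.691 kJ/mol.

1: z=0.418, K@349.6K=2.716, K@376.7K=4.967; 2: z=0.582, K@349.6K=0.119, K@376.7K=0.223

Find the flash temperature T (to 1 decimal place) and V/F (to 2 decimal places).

Adiabatic flash: solve Rachford–Rice at each trial T, then check hF = ψ·hV(T) + (1−ψ)·hL(T).
  T = 349.6 K: K = (2.716, 0.119), RR gives ψ = 0.135, H_out = 3.721 kJ/mol
  T = 376.7 K: K = (4.967, 0.223), RR gives ψ = 0.391, H_out = 15.411 kJ/mol
  T = 363.1 K: K = (3.710, 0.165), RR gives ψ = 0.286, H_out = 10.312 kJ/mol
  T = 356.4 K: K = (3.188, 0.141), RR gives ψ = 0.220, H_out = 7.340 kJ/mol
  T = 353.0 K: K = (2.945, 0.129), RR gives ψ = 0.181, H_out = 5.627 kJ/mol
  T = 354.7 K: K = (3.064, 0.135), RR gives ψ = 0.201, H_out = 6.505 kJ/mol
Linear interpolation between T = 353.0 (H_out = 5.627) and T = 354.7 (H_out = 6.505) on hF = 5.691 gives T ≈ 353.1 K, at which ψ = 0.18.

T = 353.1 K, V/F = 0.18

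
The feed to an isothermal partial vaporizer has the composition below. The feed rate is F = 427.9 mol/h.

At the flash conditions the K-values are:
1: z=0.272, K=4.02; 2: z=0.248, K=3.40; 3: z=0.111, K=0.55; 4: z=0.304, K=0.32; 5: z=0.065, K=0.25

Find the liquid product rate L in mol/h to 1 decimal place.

L = 159.8 mol/h

Let ψ = V/F and solve Σ zᵢ(Kᵢ−1)/(1+ψ(Kᵢ−1)) = 0.
g(0) = ΣzᵢKᵢ − 1 = 1.111 and g(1) = 1 − Σzᵢ/Kᵢ = -0.552, so a root lies in (0, 1).
Newton–Raphson from ψ = 0.5:
  ψ = 0.500: g = 0.1421, g' = -1.143 → ψ = 0.624
  ψ = 0.624: g = 0.0025, g' = -1.124 → ψ = 0.627
Converged at ψ = 0.627.
Then V = ψ·F = 0.6266·427.9 = 268.1 mol/h and L = F − V = 159.8 mol/h.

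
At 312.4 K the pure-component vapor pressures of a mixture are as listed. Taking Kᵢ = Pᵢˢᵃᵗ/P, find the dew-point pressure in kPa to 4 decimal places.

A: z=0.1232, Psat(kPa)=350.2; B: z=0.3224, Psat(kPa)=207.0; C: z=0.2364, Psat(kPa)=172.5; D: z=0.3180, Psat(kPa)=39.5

At the dew point ψ → 1, so Σzᵢ/Kᵢ = 1 with Kᵢ = Pᵢˢᵃᵗ/P ⇒ 1/P = Σzᵢ/Pᵢˢᵃᵗ.
1/P = 0.1232/350.2 + 0.3224/207.0 + 0.2364/172.5 + 0.3180/39.5 = 0.0113304 ⇒ P = 88.2585 kPa

Pdew = 88.2585 kPa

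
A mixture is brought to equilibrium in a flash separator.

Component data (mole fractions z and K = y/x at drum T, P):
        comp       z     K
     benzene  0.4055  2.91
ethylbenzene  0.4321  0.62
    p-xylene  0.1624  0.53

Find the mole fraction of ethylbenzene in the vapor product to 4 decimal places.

y_ethylbenzene = 0.3626

Material balance + equilibrium reduce to Σ zᵢ(Kᵢ−1)/(1+ψ(Kᵢ−1)) = 0.
Feasibility: ΣzᵢKᵢ = 1.5340, Σzᵢ/Kᵢ = 1.1427 — both > 1, two phases present.
Iterate (Newton) starting at ψ = 0.5:
  ψ = 0.5000: g = 0.09368, g' = -0.5434 → ψ = 0.6724
  ψ = 0.6724: g = 0.00692, g' = -0.4728 → ψ = 0.6870
  ψ = 0.6870: g = 0.00003, g' = -0.4692 → ψ = 0.6871
Converged at ψ = 0.6871.
Compositions from xᵢ = zᵢ/(1+ψ(Kᵢ−1)), yᵢ = Kᵢxᵢ:
  benzene: x = 0.1754, y = 0.5103
  ethylbenzene: x = 0.5848, y = 0.3626
  p-xylene: x = 0.2399, y = 0.1271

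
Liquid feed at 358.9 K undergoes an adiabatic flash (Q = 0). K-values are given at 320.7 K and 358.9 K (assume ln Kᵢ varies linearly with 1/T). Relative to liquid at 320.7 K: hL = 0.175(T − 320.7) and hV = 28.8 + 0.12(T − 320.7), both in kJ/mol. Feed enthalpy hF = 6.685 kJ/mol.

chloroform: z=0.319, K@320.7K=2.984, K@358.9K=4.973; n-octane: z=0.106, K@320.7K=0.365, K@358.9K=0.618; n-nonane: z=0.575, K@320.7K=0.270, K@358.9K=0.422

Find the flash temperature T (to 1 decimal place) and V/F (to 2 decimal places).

Adiabatic flash: solve Rachford–Rice at each trial T, then check hF = ψ·hV(T) + (1−ψ)·hL(T).
  T = 320.7 K: K = (2.984, 0.365, 0.270), RR gives ψ = 0.103, H_out = 2.958 kJ/mol
  T = 358.9 K: K = (4.973, 0.618, 0.422), RR gives ψ = 0.409, H_out = 17.595 kJ/mol
  T = 339.8 K: K = (3.908, 0.482, 0.342), RR gives ψ = 0.266, H_out = 10.737 kJ/mol
  T = 330.2 K: K = (3.426, 0.421, 0.305), RR gives ψ = 0.190, H_out = 7.035 kJ/mol
  T = 325.4 K: K = (3.198, 0.392, 0.287), RR gives ψ = 0.148, H_out = 5.043 kJ/mol
  T = 327.8 K: K = (3.311, 0.406, 0.296), RR gives ψ = 0.169, H_out = 6.054 kJ/mol
Linear interpolation between T = 327.8 (H_out = 6.054) and T = 330.2 (H_out = 7.035) on hF = 6.685 gives T ≈ 329.3 K, at which ψ = 0.18.

T = 329.3 K, V/F = 0.18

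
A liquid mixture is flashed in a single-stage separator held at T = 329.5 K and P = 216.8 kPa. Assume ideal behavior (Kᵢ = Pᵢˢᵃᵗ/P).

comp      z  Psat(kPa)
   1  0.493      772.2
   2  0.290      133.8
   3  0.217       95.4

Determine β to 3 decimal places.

Raoult's law: Kᵢ = Pᵢˢᵃᵗ/P = Pᵢˢᵃᵗ/216.8.
  K_1 = 772.2/216.8 = 3.56181, K_2 = 133.8/216.8 = 0.61716, K_3 = 95.4/216.8 = 0.44004
Let β = V/F and solve Σ zᵢ(Kᵢ−1)/(1+β(Kᵢ−1)) = 0.
Check two-phase: ΣzᵢKᵢ = 2.030 > 1 and Σzᵢ/Kᵢ = 1.101 > 1, so g(0) = 1.030 > 0 and g(1) = -0.101 < 0.
Newton–Raphson from β = 0.5:
  β = 0.500: g = 0.2476, g' = -0.818 → β = 0.803
  β = 0.803: g = 0.0322, g' = -0.659 → β = 0.852
Converged at β = 0.852.

β = 0.852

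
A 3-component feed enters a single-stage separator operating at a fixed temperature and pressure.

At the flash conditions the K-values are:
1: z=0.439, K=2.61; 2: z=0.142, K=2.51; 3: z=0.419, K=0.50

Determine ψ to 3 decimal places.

Material balance + equilibrium reduce to Σ zᵢ(Kᵢ−1)/(1+ψ(Kᵢ−1)) = 0.
g(0) = ΣzᵢKᵢ − 1 = 0.712 and g(1) = 1 − Σzᵢ/Kᵢ = -0.063, so a root lies in (0, 1).
Newton–Raphson from ψ = 0.41:
  ψ = 0.410: g = 0.2947, g' = -0.702 → ψ = 0.830
  ψ = 0.830: g = 0.0398, g' = -0.578 → ψ = 0.898
Converged at ψ = 0.898.

ψ = 0.898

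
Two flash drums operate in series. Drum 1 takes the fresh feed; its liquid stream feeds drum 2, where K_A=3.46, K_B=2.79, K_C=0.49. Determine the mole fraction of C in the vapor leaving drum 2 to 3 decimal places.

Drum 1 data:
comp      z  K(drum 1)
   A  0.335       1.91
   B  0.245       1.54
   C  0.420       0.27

Drum 1:
Iterate (Newton) starting at ψ₁ = 0.5:
  ψ₁ = 0.500: g = -0.1691, g' = -0.730 → ψ₁ = 0.268
  ψ₁ = 0.268: g = -0.0208, g' = -0.580 → ψ₁ = 0.233
  ψ₁ = 0.233: g = -0.0002, g' = -0.570 → ψ₁ = 0.232
Converged at ψ₁ = 0.232.
Drum-1 compositions:
  A: x = 0.277, y = 0.528
  B: x = 0.218, y = 0.335
  C: x = 0.506, y = 0.137
Drum-2 feed = drum-1 liquid: z₂ = (0.2765, 0.2177, 0.5058).
Drum 2:
Rachford–Rice: g(ψ₂) = Σ zᵢ(Kᵢ−1)/(1+ψ₂(Kᵢ−1)) = 0.
Check two-phase: ΣzᵢKᵢ = 1.812 > 1 and Σzᵢ/Kᵢ = 1.190 > 1, so g(0) = 0.812 > 0 and g(1) = -0.190 < 0.
Iterate (Newton) starting at ψ₂ = 0.63:
  ψ₂ = 0.630: g = 0.0699, g' = -0.697 → ψ₂ = 0.730
  ψ₂ = 0.730: g = 0.0011, g' = -0.679 → ψ₂ = 0.732
Converged at ψ₂ = 0.732.
  A: x = 0.099, y = 0.342
  B: x = 0.094, y = 0.263
  C: x = 0.807, y = 0.395

y_C (drum 2) = 0.395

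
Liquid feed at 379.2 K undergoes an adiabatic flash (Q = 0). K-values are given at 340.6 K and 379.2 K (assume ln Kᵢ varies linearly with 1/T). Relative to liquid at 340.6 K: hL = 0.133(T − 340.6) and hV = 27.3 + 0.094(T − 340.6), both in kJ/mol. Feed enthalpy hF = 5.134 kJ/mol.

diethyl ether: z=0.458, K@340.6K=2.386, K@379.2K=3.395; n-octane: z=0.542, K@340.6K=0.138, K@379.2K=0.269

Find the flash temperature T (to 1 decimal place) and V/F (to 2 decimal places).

T = 344.3 K, V/F = 0.17

Adiabatic flash: solve Rachford–Rice at each trial T, then check hF = ψ·hV(T) + (1−ψ)·hL(T).
  T = 340.6 K: K = (2.386, 0.138), RR gives ψ = 0.140, H_out = 3.829 kJ/mol
  T = 379.2 K: K = (3.395, 0.269), RR gives ψ = 0.400, H_out = 15.458 kJ/mol
  T = 359.9 K: K = (2.873, 0.196), RR gives ψ = 0.280, H_out = 10.011 kJ/mol
  T = 350.2 K: K = (2.624, 0.165), RR gives ψ = 0.215, H_out = 7.061 kJ/mol
  T = 345.4 K: K = (2.504, 0.151), RR gives ψ = 0.179, H_out = 5.495 kJ/mol
  T = 343.0 K: K = (2.445, 0.144), RR gives ψ = 0.160, H_out = 4.676 kJ/mol
Linear interpolation between T = 343.0 (H_out = 4.676) and T = 345.4 (H_out = 5.495) on hF = 5.134 gives T ≈ 344.3 K, at which ψ = 0.17.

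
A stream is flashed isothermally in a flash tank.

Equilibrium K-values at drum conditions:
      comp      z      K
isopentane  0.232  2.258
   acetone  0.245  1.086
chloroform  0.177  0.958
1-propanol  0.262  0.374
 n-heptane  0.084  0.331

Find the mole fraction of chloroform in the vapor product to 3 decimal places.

Rachford–Rice: g(V/F) = Σ zᵢ(Kᵢ−1)/(1+V/F(Kᵢ−1)) = 0.
Feasibility: ΣzᵢKᵢ = 1.085, Σzᵢ/Kᵢ = 1.467 — both > 1, two phases present.
Newton iteration, V/F⁰ = 0.37:
  V/F = 0.370: g = -0.0761, g' = -0.413 → V/F = 0.186
Converged at V/F = 0.186.
Compositions from xᵢ = zᵢ/(1+V/F(Kᵢ−1)), yᵢ = Kᵢxᵢ:
  isopentane: x = 0.188, y = 0.425
  acetone: x = 0.241, y = 0.262
  chloroform: x = 0.178, y = 0.171
  1-propanol: x = 0.297, y = 0.111
  n-heptane: x = 0.096, y = 0.032

y_chloroform = 0.171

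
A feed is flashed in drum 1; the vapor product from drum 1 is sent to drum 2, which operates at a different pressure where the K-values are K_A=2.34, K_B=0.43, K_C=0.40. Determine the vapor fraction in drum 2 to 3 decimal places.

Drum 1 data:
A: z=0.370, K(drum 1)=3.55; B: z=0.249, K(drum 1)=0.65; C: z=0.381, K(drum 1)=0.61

V/F (drum 2) = 0.366

Drum 1:
Let ψ₁ = V/F and solve Σ zᵢ(Kᵢ−1)/(1+ψ₁(Kᵢ−1)) = 0.
Check two-phase: ΣzᵢKᵢ = 1.708 > 1 and Σzᵢ/Kᵢ = 1.112 > 1, so g(0) = 0.708 > 0 and g(1) = -0.112 < 0.
Iterate (Newton) starting at ψ₁ = 0.69:
  ψ₁ = 0.690: g = 0.0237, g' = -0.477 → ψ₁ = 0.740
  ψ₁ = 0.740: g = 0.0005, g' = -0.459 → ψ₁ = 0.741
Converged at ψ₁ = 0.741.
Drum-1 compositions:
  A: x = 0.128, y = 0.455
  B: x = 0.336, y = 0.218
  C: x = 0.536, y = 0.327
Drum-2 feed = drum-1 vapor: z₂ = (0.4547, 0.2185, 0.3268).
Drum 2:
Iterate (Newton) starting at ψ₂ = 0.32:
  ψ₂ = 0.320: g = 0.0314, g' = -0.686 → ψ₂ = 0.366
Converged at ψ₂ = 0.366.
  A: x = 0.305, y = 0.714
  B: x = 0.276, y = 0.119
  C: x = 0.419, y = 0.168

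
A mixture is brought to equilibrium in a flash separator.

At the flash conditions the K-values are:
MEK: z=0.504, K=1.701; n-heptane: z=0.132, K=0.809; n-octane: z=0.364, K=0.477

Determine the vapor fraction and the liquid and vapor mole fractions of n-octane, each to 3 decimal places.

Let ψ = V/F and solve Σ zᵢ(Kᵢ−1)/(1+ψ(Kᵢ−1)) = 0.
g(0) = ΣzᵢKᵢ − 1 = 0.138 and g(1) = 1 − Σzᵢ/Kᵢ = -0.223, so a root lies in (0, 1).
Newton–Raphson from ψ = 0.5:
  ψ = 0.500: g = -0.0240, g' = -0.324 → ψ = 0.426
  ψ = 0.426: g = -0.0003, g' = -0.317 → ψ = 0.425
Converged at ψ = 0.425.
Compositions from xᵢ = zᵢ/(1+ψ(Kᵢ−1)), yᵢ = Kᵢxᵢ:
  MEK: x = 0.388, y = 0.661
  n-heptane: x = 0.144, y = 0.116
  n-octane: x = 0.468, y = 0.223

ψ = 0.425, x_n-octane = 0.468, y_n-octane = 0.223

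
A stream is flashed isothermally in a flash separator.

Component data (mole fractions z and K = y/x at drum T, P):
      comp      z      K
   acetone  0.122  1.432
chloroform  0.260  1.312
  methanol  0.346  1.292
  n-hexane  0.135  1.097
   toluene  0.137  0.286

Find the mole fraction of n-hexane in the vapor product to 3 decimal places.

y_n-hexane = 0.138

Newton iteration, β⁰ = 0.5:
  β = 0.500: g = 0.0620, g' = -0.227 → β = 0.773
  β = 0.773: g = -0.0190, g' = -0.398 → β = 0.726
  β = 0.726: g = -0.0011, g' = -0.352 → β = 0.722
Converged at β = 0.722.
Compositions from xᵢ = zᵢ/(1+β(Kᵢ−1)), yᵢ = Kᵢxᵢ:
  acetone: x = 0.093, y = 0.133
  chloroform: x = 0.212, y = 0.278
  methanol: x = 0.286, y = 0.369
  n-hexane: x = 0.126, y = 0.138
  toluene: x = 0.283, y = 0.081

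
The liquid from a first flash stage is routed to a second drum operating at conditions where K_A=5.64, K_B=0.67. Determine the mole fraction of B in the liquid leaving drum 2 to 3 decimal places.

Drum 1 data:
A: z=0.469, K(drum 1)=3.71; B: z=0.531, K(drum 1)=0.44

x_B (drum 2) = 0.934

Drum 1:
Binary case is linear: z₁(K₁−1)(1+ψ₁(K₂−1)) + z₂(K₂−1)(1+ψ₁(K₁−1)) = 0
⇒ ψ₁ = [z₁(K₁−1)+z₂(K₂−1)] / [−(K₁−1)(K₂−1)] = 0.9736/1.5176 = 0.642
Drum-1 compositions:
  A: x = 0.171, y = 0.635
  B: x = 0.829, y = 0.365
Drum-2 feed = drum-1 liquid: z₂ = (0.1713, 0.8287).
Drum 2:
Newton iteration, ψ₂⁰ = 0.32:
  ψ₂ = 0.320: g = 0.0140, g' = -0.710 → ψ₂ = 0.340
Converged at ψ₂ = 0.340.
  A: x = 0.066, y = 0.374
  B: x = 0.934, y = 0.626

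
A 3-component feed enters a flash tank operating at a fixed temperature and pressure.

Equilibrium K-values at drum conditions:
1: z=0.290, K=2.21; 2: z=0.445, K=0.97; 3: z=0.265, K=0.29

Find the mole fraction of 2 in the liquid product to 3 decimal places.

x_2 = 0.449

Iterate (Newton) starting at ψ = 0.38:
  ψ = 0.380: g = -0.0308, g' = -0.450 → ψ = 0.312
  ψ = 0.312: g = -0.0002, g' = -0.445 → ψ = 0.311
Converged at ψ = 0.311.
Compositions from xᵢ = zᵢ/(1+ψ(Kᵢ−1)), yᵢ = Kᵢxᵢ:
  1: x = 0.211, y = 0.466
  2: x = 0.449, y = 0.436
  3: x = 0.340, y = 0.099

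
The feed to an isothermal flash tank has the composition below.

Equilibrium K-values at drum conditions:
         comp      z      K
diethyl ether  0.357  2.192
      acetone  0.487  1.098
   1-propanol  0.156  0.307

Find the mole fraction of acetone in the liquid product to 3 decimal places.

Material balance + equilibrium reduce to Σ zᵢ(Kᵢ−1)/(1+ψ(Kᵢ−1)) = 0.
Feasibility: ΣzᵢKᵢ = 1.365, Σzᵢ/Kᵢ = 1.115 — both > 1, two phases present.
Newton iteration, ψ⁰ = 0.5:
  ψ = 0.500: g = 0.1467, g' = -0.379 → ψ = 0.887
  ψ = 0.887: g = -0.0300, g' = -0.629 → ψ = 0.840
  ψ = 0.840: g = -0.0017, g' = -0.559 → ψ = 0.836
Converged at ψ = 0.836.
Compositions from xᵢ = zᵢ/(1+ψ(Kᵢ−1)), yᵢ = Kᵢxᵢ:
  diethyl ether: x = 0.179, y = 0.392
  acetone: x = 0.450, y = 0.494
  1-propanol: x = 0.371, y = 0.114

x_acetone = 0.450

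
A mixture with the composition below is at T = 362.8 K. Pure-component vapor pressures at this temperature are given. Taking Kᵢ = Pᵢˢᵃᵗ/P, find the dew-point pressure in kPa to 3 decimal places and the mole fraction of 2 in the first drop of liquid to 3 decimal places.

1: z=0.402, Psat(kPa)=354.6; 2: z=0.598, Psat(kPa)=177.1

At the dew point ψ → 1, so Σzᵢ/Kᵢ = 1 with Kᵢ = Pᵢˢᵃᵗ/P ⇒ 1/P = Σzᵢ/Pᵢˢᵃᵗ.
1/P = 0.402/354.6 + 0.598/177.1 = 0.004510 ⇒ P = 221.715 kPa
xᵢ = zᵢP/Pᵢˢᵃᵗ ⇒ x_2 = 0.598·221.715/177.1 = 0.749

Pdew = 221.715 kPa, x_2 = 0.749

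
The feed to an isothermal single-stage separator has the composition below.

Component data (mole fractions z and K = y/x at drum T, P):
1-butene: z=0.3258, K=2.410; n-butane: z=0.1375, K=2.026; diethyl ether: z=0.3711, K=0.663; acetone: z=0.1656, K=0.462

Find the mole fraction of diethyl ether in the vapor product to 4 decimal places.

Rachford–Rice: g(β) = Σ zᵢ(Kᵢ−1)/(1+β(Kᵢ−1)) = 0.
Feasibility: ΣzᵢKᵢ = 1.3863, Σzᵢ/Kᵢ = 1.1212 — both > 1, two phases present.
Newton–Raphson from β = 0.5:
  β = 0.5000: g = 0.09039, g' = -0.4367 → β = 0.7070
  β = 0.7070: g = 0.00386, g' = -0.4085 → β = 0.7164
Converged at β = 0.7164.
Compositions from xᵢ = zᵢ/(1+β(Kᵢ−1)), yᵢ = Kᵢxᵢ:
  1-butene: x = 0.1621, y = 0.3906
  n-butane: x = 0.0792, y = 0.1606
  diethyl ether: x = 0.4892, y = 0.3243
  acetone: x = 0.2695, y = 0.1245

y_diethyl ether = 0.3243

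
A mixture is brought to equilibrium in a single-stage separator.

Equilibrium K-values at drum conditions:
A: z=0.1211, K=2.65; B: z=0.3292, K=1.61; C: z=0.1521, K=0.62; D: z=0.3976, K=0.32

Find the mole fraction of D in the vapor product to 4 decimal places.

Iterate (Newton) starting at ψ = 0.5:
  ψ = 0.5000: g = -0.21764, g' = -0.6265 → ψ = 0.1526
  ψ = 0.1526: g = -0.01969, g' = -0.5666 → ψ = 0.1178
  ψ = 0.1178: g = 0.00021, g' = -0.5791 → ψ = 0.1182
Converged at ψ = 0.1182.
Compositions from xᵢ = zᵢ/(1+ψ(Kᵢ−1)), yᵢ = Kᵢxᵢ:
  A: x = 0.1013, y = 0.2685
  B: x = 0.3071, y = 0.4944
  C: x = 0.1593, y = 0.0987
  D: x = 0.4323, y = 0.1384

y_D = 0.1384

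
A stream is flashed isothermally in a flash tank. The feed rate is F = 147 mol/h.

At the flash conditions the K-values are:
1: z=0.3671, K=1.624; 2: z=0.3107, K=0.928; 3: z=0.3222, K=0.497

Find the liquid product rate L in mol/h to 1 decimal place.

L = 117.1 mol/h

Rachford–Rice: g(β) = Σ zᵢ(Kᵢ−1)/(1+β(Kᵢ−1)) = 0.
g(0) = ΣzᵢKᵢ − 1 = 0.0446 and g(1) = 1 − Σzᵢ/Kᵢ = -0.2091, so a root lies in (0, 1).
Iterate (Newton) starting at β = 0.57:
  β = 0.5700: g = -0.08157, g' = -0.2398 → β = 0.2298
  β = 0.2298: g = -0.00565, g' = -0.2152 → β = 0.2035
Converged at β = 0.2035.
Then V = β·F = 0.2035·147 = 29.9 mol/h and L = F − V = 117.1 mol/h.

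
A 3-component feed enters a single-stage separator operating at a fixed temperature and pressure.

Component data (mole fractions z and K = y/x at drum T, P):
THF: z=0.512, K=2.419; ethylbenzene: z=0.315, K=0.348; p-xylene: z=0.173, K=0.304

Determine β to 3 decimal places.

Newton–Raphson from β = 0.5:
  β = 0.500: g = -0.0644, g' = -0.845 → β = 0.424
  β = 0.424: g = -0.0009, g' = -0.826 → β = 0.423
Converged at β = 0.423.

β = 0.423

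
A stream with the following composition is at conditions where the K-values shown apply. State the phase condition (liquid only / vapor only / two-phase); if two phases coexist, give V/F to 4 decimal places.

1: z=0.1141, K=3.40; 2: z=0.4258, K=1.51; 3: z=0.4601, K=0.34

two-phase, V/F = 0.2501

ΣzᵢKᵢ = 1.1873; Σzᵢ/Kᵢ = 1.6688.
Both exceed 1, so a two-phase solution exists.
Let ψ = V/F and solve Σ zᵢ(Kᵢ−1)/(1+ψ(Kᵢ−1)) = 0.
Newton–Raphson from ψ = 0.36:
  ψ = 0.3600: g = -0.06792, g' = -0.6130 → ψ = 0.2492
  ψ = 0.2492: g = 0.00058, g' = -0.6316 → ψ = 0.2501
Converged at ψ = 0.2501.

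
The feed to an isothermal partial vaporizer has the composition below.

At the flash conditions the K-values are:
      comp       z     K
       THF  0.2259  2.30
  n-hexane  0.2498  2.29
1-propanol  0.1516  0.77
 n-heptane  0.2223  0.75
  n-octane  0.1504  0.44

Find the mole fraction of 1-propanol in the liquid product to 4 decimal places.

x_1-propanol = 0.1910

Rachford–Rice: g(ψ) = Σ zᵢ(Kᵢ−1)/(1+ψ(Kᵢ−1)) = 0.
g(0) = ΣzᵢKᵢ − 1 = 0.4412 and g(1) = 1 − Σzᵢ/Kᵢ = -0.0424, so a root lies in (0, 1).
Iterate (Newton) starting at ψ = 0.54:
  ψ = 0.5400: g = 0.13768, g' = -0.4021 → ψ = 0.8824
  ψ = 0.8824: g = 0.00594, g' = -0.3935 → ψ = 0.8975
  ψ = 0.8975: g = -0.00003, g' = -0.3971 → ψ = 0.8974
Converged at ψ = 0.8974.
Compositions from xᵢ = zᵢ/(1+ψ(Kᵢ−1)), yᵢ = Kᵢxᵢ:
  THF: x = 0.1043, y = 0.2398
  n-hexane: x = 0.1158, y = 0.2651
  1-propanol: x = 0.1910, y = 0.1471
  n-heptane: x = 0.2866, y = 0.2149
  n-octane: x = 0.3023, y = 0.1330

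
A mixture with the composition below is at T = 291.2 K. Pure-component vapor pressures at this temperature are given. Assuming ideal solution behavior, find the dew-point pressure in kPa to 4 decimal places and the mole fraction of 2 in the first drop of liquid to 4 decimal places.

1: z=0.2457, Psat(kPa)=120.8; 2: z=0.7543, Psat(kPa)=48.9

At the dew point ψ → 1, so Σzᵢ/Kᵢ = 1 with Kᵢ = Pᵢˢᵃᵗ/P ⇒ 1/P = Σzᵢ/Pᵢˢᵃᵗ.
1/P = 0.2457/120.8 + 0.7543/48.9 = 0.0174593 ⇒ P = 57.2761 kPa
xᵢ = zᵢP/Pᵢˢᵃᵗ ⇒ x_2 = 0.7543·57.2761/48.9 = 0.8835

Pdew = 57.2761 kPa, x_2 = 0.8835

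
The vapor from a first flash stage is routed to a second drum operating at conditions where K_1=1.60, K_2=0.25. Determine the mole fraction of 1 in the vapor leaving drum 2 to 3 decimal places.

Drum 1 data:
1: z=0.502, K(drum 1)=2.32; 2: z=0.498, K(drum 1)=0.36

Drum 1:
Rachford–Rice: g(ψ₁) = Σ zᵢ(Kᵢ−1)/(1+ψ₁(Kᵢ−1)) = 0.
Check two-phase: ΣzᵢKᵢ = 1.344 > 1 and Σzᵢ/Kᵢ = 1.600 > 1, so g(0) = 0.344 > 0 and g(1) = -0.600 < 0.
Binary case is linear: z₁(K₁−1)(1+ψ₁(K₂−1)) + z₂(K₂−1)(1+ψ₁(K₁−1)) = 0
⇒ ψ₁ = [z₁(K₁−1)+z₂(K₂−1)] / [−(K₁−1)(K₂−1)] = 0.3439/0.8448 = 0.407
Drum-1 compositions:
  1: x = 0.327, y = 0.758
  2: x = 0.673, y = 0.242
Drum-2 feed = drum-1 vapor: z₂ = (0.7576, 0.2424).
Drum 2:
Material balance + equilibrium reduce to Σ zᵢ(Kᵢ−1)/(1+ψ₂(Kᵢ−1)) = 0.
g(0) = ΣzᵢKᵢ − 1 = 0.273 and g(1) = 1 − Σzᵢ/Kᵢ = -0.443, so a root lies in (0, 1).
Binary case is linear: z₁(K₁−1)(1+ψ₂(K₂−1)) + z₂(K₂−1)(1+ψ₂(K₁−1)) = 0
⇒ ψ₂ = [z₁(K₁−1)+z₂(K₂−1)] / [−(K₁−1)(K₂−1)] = 0.2727/0.4500 = 0.606
  1: x = 0.556, y = 0.889
  2: x = 0.444, y = 0.111

y_1 (drum 2) = 0.889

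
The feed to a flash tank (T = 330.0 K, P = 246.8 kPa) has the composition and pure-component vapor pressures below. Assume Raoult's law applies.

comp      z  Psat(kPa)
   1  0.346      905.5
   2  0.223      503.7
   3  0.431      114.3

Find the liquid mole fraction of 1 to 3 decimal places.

Raoult's law: Kᵢ = Pᵢˢᵃᵗ/P = Pᵢˢᵃᵗ/246.8.
  K_1 = 905.5/246.8 = 3.66896, K_2 = 503.7/246.8 = 2.04092, K_3 = 114.3/246.8 = 0.46313
Rachford–Rice: g(V/F) = Σ zᵢ(Kᵢ−1)/(1+V/F(Kᵢ−1)) = 0.
Feasibility: ΣzᵢKᵢ = 1.924, Σzᵢ/Kᵢ = 1.134 — both > 1, two phases present.
Newton–Raphson from V/F = 0.4:
  V/F = 0.400: g = 0.3159, g' = -0.898 → V/F = 0.752
  V/F = 0.752: g = 0.0496, g' = -0.698 → V/F = 0.823
  V/F = 0.823: g = -0.0003, g' = -0.710 → V/F = 0.822
Converged at V/F = 0.822.
Compositions from xᵢ = zᵢ/(1+V/F(Kᵢ−1)), yᵢ = Kᵢxᵢ:
  1: x = 0.108, y = 0.397
  2: x = 0.120, y = 0.245
  3: x = 0.772, y = 0.357

x_1 = 0.108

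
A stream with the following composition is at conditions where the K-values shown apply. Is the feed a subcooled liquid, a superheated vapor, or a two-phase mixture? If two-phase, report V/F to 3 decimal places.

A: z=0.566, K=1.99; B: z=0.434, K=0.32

two-phase, V/F = 0.394

ΣzᵢKᵢ = 1.265; Σzᵢ/Kᵢ = 1.641.
Both exceed 1, so a two-phase solution exists.
Rachford–Rice: g(ψ) = Σ zᵢ(Kᵢ−1)/(1+ψ(Kᵢ−1)) = 0.
Newton–Raphson from ψ = 0.5:
  ψ = 0.500: g = -0.0723, g' = -0.709 → ψ = 0.398
  ψ = 0.398: g = -0.0026, g' = -0.663 → ψ = 0.394
Converged at ψ = 0.394.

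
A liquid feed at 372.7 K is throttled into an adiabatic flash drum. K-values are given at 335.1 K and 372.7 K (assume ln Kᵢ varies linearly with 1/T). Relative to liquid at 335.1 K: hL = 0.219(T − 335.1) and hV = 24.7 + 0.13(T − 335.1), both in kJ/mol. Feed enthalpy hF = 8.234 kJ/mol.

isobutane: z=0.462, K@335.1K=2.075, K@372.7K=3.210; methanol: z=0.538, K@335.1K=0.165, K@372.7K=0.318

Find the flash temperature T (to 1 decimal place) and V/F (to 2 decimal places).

T = 349.0 K, V/F = 0.22

Adiabatic flash: solve Rachford–Rice at each trial T, then check hF = ψ·hV(T) + (1−ψ)·hL(T).
  T = 335.1 K: K = (2.075, 0.165), RR gives ψ = 0.053, H_out = 1.305 kJ/mol
  T = 372.7 K: K = (3.210, 0.318), RR gives ψ = 0.434, H_out = 17.501 kJ/mol
  T = 353.9 K: K = (2.611, 0.233), RR gives ψ = 0.268, H_out = 10.299 kJ/mol
  T = 344.5 K: K = (2.335, 0.197), RR gives ψ = 0.172, H_out = 6.171 kJ/mol
  T = 349.2 K: K = (2.471, 0.215), RR gives ψ = 0.222, H_out = 8.303 kJ/mol
  T = 346.9 K: K = (2.404, 0.206), RR gives ψ = 0.199, H_out = 7.279 kJ/mol
Linear interpolation between T = 346.9 (H_out = 7.279) and T = 349.2 (H_out = 8.303) on hF = 8.234 gives T ≈ 349.0 K, at which ψ = 0.22.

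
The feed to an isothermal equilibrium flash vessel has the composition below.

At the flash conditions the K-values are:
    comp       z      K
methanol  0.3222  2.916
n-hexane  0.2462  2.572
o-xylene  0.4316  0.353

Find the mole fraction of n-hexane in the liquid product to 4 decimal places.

x_n-hexane = 0.1234

Let β = V/F and solve Σ zᵢ(Kᵢ−1)/(1+β(Kᵢ−1)) = 0.
Feasibility: ΣzᵢKᵢ = 1.7251, Σzᵢ/Kᵢ = 1.4289 — both > 1, two phases present.
Iterate (Newton) starting at β = 0.5:
  β = 0.5000: g = 0.11921, g' = -0.8940 → β = 0.6333
  β = 0.6333: g = -0.00027, g' = -0.9128 → β = 0.6330
Converged at β = 0.6330.
Compositions from xᵢ = zᵢ/(1+β(Kᵢ−1)), yᵢ = Kᵢxᵢ:
  methanol: x = 0.1456, y = 0.4246
  n-hexane: x = 0.1234, y = 0.3174
  o-xylene: x = 0.7310, y = 0.2580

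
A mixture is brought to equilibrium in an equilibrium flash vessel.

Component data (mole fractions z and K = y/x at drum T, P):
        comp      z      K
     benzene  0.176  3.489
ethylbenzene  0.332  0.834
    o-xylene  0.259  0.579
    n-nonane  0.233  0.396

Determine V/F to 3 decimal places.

Newton iteration, V/F⁰ = 0.5:
  V/F = 0.500: g = -0.2047, g' = -0.475 → V/F = 0.070
  V/F = 0.070: g = 0.0585, g' = -0.943 → V/F = 0.132
  V/F = 0.132: g = 0.0054, g' = -0.780 → V/F = 0.138
Converged at V/F = 0.138.

V/F = 0.138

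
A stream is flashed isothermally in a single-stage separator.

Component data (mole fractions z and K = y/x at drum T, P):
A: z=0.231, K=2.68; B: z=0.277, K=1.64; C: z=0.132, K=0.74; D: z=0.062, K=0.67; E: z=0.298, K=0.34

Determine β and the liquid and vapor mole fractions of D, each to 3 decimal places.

Iterate (Newton) starting at β = 0.5:
  β = 0.500: g = -0.0123, g' = -0.568 → β = 0.478
Converged at β = 0.478.
Compositions from xᵢ = zᵢ/(1+β(Kᵢ−1)), yᵢ = Kᵢxᵢ:
  A: x = 0.128, y = 0.343
  B: x = 0.212, y = 0.348
  C: x = 0.151, y = 0.112
  D: x = 0.074, y = 0.049
  E: x = 0.435, y = 0.148

β = 0.478, x_D = 0.074, y_D = 0.049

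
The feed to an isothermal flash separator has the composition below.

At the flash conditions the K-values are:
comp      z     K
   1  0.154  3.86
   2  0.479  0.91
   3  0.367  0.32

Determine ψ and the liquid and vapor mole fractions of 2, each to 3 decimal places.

Let ψ = V/F and solve Σ zᵢ(Kᵢ−1)/(1+ψ(Kᵢ−1)) = 0.
g(0) = ΣzᵢKᵢ − 1 = 0.148 and g(1) = 1 − Σzᵢ/Kᵢ = -0.713, so a root lies in (0, 1).
Newton–Raphson from ψ = 0.33:
  ψ = 0.330: g = -0.1396, g' = -0.620 → ψ = 0.105
  ψ = 0.105: g = 0.0267, g' = -0.947 → ψ = 0.133
  ψ = 0.133: g = 0.0011, g' = -0.870 → ψ = 0.134
Converged at ψ = 0.134.
Compositions from xᵢ = zᵢ/(1+ψ(Kᵢ−1)), yᵢ = Kᵢxᵢ:
  1: x = 0.111, y = 0.430
  2: x = 0.485, y = 0.441
  3: x = 0.404, y = 0.129

ψ = 0.134, x_2 = 0.485, y_2 = 0.441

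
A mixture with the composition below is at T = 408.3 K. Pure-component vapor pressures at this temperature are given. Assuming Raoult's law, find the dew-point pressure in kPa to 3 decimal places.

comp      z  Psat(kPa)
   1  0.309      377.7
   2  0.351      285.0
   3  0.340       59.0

At the dew point ψ → 1, so Σzᵢ/Kᵢ = 1 with Kᵢ = Pᵢˢᵃᵗ/P ⇒ 1/P = Σzᵢ/Pᵢˢᵃᵗ.
1/P = 0.309/377.7 + 0.351/285.0 + 0.340/59.0 = 0.007812 ⇒ P = 128.002 kPa

Pdew = 128.002 kPa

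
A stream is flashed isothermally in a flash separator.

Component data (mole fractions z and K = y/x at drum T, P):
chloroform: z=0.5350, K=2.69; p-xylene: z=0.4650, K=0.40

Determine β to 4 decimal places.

Binary case is linear: z₁(K₁−1)(1+β(K₂−1)) + z₂(K₂−1)(1+β(K₁−1)) = 0
⇒ β = [z₁(K₁−1)+z₂(K₂−1)] / [−(K₁−1)(K₂−1)] = 0.62515/1.01400 = 0.6165

β = 0.6165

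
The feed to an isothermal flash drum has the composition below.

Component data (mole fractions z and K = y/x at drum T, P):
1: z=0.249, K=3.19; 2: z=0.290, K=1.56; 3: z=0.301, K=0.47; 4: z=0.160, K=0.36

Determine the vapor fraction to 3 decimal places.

ψ = 0.531

Material balance + equilibrium reduce to Σ zᵢ(Kᵢ−1)/(1+ψ(Kᵢ−1)) = 0.
Check two-phase: ΣzᵢKᵢ = 1.446 > 1 and Σzᵢ/Kᵢ = 1.349 > 1, so g(0) = 0.446 > 0 and g(1) = -0.349 < 0.
Newton–Raphson from ψ = 0.45:
  ψ = 0.450: g = 0.0510, g' = -0.636 → ψ = 0.530
  ψ = 0.530: g = 0.0006, g' = -0.623 → ψ = 0.531
Converged at ψ = 0.531.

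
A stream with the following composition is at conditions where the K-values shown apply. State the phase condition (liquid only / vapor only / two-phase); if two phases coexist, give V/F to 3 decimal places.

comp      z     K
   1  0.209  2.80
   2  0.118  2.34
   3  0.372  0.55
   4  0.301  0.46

ΣzᵢKᵢ = 1.204; Σzᵢ/Kᵢ = 1.456.
Both exceed 1, so a two-phase solution exists.
Material balance + equilibrium reduce to Σ zᵢ(Kᵢ−1)/(1+ψ(Kᵢ−1)) = 0.
Iterate (Newton) starting at ψ = 0.5:
  ψ = 0.500: g = -0.1460, g' = -0.554 → ψ = 0.236
  ψ = 0.236: g = 0.0104, g' = -0.665 → ψ = 0.252
Converged at ψ = 0.252.

two-phase, V/F = 0.252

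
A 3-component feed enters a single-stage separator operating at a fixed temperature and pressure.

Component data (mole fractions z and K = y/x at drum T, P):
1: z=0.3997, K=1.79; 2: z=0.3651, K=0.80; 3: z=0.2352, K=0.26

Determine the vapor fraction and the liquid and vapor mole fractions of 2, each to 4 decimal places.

Material balance + equilibrium reduce to Σ zᵢ(Kᵢ−1)/(1+ψ(Kᵢ−1)) = 0.
g(0) = ΣzᵢKᵢ − 1 = 0.0687 and g(1) = 1 − Σzᵢ/Kᵢ = -0.5843, so a root lies in (0, 1).
Newton–Raphson from ψ = 0.5:
  ψ = 0.5000: g = -0.13105, g' = -0.4707 → ψ = 0.2216
  ψ = 0.2216: g = -0.01588, g' = -0.3809 → ψ = 0.1799
  ψ = 0.1799: g = -0.00006, g' = -0.3783 → ψ = 0.1798
Converged at ψ = 0.1798.
Compositions from xᵢ = zᵢ/(1+ψ(Kᵢ−1)), yᵢ = Kᵢxᵢ:
  1: x = 0.3500, y = 0.6265
  2: x = 0.3787, y = 0.3030
  3: x = 0.2713, y = 0.0705

ψ = 0.1798, x_2 = 0.3787, y_2 = 0.3030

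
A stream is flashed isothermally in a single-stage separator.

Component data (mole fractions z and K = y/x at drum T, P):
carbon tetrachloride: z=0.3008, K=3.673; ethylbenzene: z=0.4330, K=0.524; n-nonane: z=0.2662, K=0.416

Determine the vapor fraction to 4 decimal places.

ψ = 0.3189

Newton–Raphson from ψ = 0.5:
  ψ = 0.5000: g = -0.14594, g' = -0.7438 → ψ = 0.3038
  ψ = 0.3038: g = 0.01379, g' = -0.9228 → ψ = 0.3187
  ψ = 0.3187: g = 0.00017, g' = -0.9000 → ψ = 0.3189
Converged at ψ = 0.3189.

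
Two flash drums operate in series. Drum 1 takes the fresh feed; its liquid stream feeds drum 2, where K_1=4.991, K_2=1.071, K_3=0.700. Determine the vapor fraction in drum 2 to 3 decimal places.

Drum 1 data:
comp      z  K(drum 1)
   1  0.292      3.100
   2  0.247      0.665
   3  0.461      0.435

V/F (drum 2) = 0.741

Drum 1:
Material balance + equilibrium reduce to Σ zᵢ(Kᵢ−1)/(1+ψ₁(Kᵢ−1)) = 0.
g(0) = ΣzᵢKᵢ − 1 = 0.270 and g(1) = 1 − Σzᵢ/Kᵢ = -0.525, so a root lies in (0, 1).
Iterate (Newton) starting at ψ₁ = 0.33:
  ψ₁ = 0.330: g = -0.0510, g' = -0.707 → ψ₁ = 0.258
  ψ₁ = 0.258: g = 0.0024, g' = -0.777 → ψ₁ = 0.261
Converged at ψ₁ = 0.261.
Drum-1 compositions:
  1: x = 0.189, y = 0.585
  2: x = 0.271, y = 0.180
  3: x = 0.541, y = 0.235
Drum-2 feed = drum-1 liquid: z₂ = (0.1886, 0.2707, 0.5407).
Drum 2:
Rachford–Rice: g(ψ₂) = Σ zᵢ(Kᵢ−1)/(1+ψ₂(Kᵢ−1)) = 0.
g(0) = ΣzᵢKᵢ − 1 = 0.610 and g(1) = 1 − Σzᵢ/Kᵢ = -0.063, so a root lies in (0, 1).
Iterate (Newton) starting at ψ₂ = 0.48:
  ψ₂ = 0.480: g = 0.0873, g' = -0.421 → ψ₂ = 0.687
  ψ₂ = 0.687: g = 0.0151, g' = -0.293 → ψ₂ = 0.739
  ψ₂ = 0.739: g = 0.0005, g' = -0.274 → ψ₂ = 0.741
Converged at ψ₂ = 0.741.
  1: x = 0.048, y = 0.238
  2: x = 0.257, y = 0.275
  3: x = 0.695, y = 0.487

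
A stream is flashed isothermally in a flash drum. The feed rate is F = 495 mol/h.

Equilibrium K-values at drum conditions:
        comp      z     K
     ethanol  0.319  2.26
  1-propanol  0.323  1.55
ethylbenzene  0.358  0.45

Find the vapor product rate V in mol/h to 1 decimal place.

Newton iteration, ψ⁰ = 0.5:
  ψ = 0.500: g = 0.1143, g' = -0.457 → ψ = 0.750
  ψ = 0.750: g = -0.0029, g' = -0.497 → ψ = 0.745
  ψ = 0.745: g = -0.0000, g' = -0.495 → ψ = 0.744
Converged at ψ = 0.744.
Then V = ψ·F = 0.7445·495 = 368.5 mol/h and L = F − V = 126.5 mol/h.

V = 368.5 mol/h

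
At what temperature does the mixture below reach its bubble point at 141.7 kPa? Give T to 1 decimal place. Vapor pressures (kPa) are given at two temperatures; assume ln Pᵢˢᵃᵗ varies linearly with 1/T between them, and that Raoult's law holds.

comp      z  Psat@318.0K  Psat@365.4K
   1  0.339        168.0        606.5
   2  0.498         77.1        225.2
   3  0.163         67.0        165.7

T = 328.5 K

Bubble-point temperature: ΣzᵢPᵢˢᵃᵗ(T) = P. Interpolate ln Pᵢˢᵃᵗ = aᵢ + bᵢ/T.
  T = 318.0 K: ΣzᵢPᵢˢᵃᵗ = 106.27 kPa
  T = 365.4 K: ΣzᵢPᵢˢᵃᵗ = 344.76 kPa
  T = 341.7 K: ΣzᵢPᵢˢᵃᵗ = 198.97 kPa
  T = 329.9 K: ΣzᵢPᵢˢᵃᵗ = 147.16 kPa
  T = 323.9 K: ΣzᵢPᵢˢᵃᵗ = 125.24 kPa
  T = 326.9 K: ΣzᵢPᵢˢᵃᵗ = 135.85 kPa
  T = 328.4 K: ΣzᵢPᵢˢᵃᵗ = 141.42 kPa
Interpolating between 328.4 K and 329.9 K gives T ≈ 328.5 K.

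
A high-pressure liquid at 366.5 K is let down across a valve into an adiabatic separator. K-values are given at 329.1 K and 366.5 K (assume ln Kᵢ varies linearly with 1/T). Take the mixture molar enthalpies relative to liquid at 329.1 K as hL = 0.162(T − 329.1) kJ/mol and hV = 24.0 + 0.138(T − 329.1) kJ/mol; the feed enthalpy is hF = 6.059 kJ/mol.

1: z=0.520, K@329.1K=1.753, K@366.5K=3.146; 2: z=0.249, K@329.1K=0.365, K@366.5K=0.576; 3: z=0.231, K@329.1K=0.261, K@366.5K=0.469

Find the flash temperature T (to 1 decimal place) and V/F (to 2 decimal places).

T = 332.9 K, V/F = 0.23

Adiabatic flash: solve Rachford–Rice at each trial T, then check hF = ψ·hV(T) + (1−ψ)·hL(T).
  T = 329.1 K: K = (1.753, 0.365, 0.261), RR gives ψ = 0.121, H_out = 2.909 kJ/mol
  T = 366.5 K: K = (3.146, 0.576, 0.469), RR gives ψ = 0.860, H_out = 25.936 kJ/mol
  T = 347.8 K: K = (2.386, 0.464, 0.355), RR gives ψ = 0.534, H_out = 15.611 kJ/mol
  T = 338.5 K: K = (2.055, 0.413, 0.306), RR gives ψ = 0.358, H_out = 10.038 kJ/mol
  T = 333.8 K: K = (1.900, 0.389, 0.283), RR gives ψ = 0.251, H_out = 6.761 kJ/mol
  T = 331.5 K: K = (1.827, 0.377, 0.272), RR gives ψ = 0.191, H_out = 4.966 kJ/mol
Linear interpolation between T = 331.5 (H_out = 4.966) and T = 333.8 (H_out = 6.761) on hF = 6.059 gives T ≈ 332.9 K, at which ψ = 0.23.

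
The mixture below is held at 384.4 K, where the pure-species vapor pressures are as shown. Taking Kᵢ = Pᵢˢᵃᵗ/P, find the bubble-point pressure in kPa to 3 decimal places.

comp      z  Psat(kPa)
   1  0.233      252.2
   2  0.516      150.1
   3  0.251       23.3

At the bubble point ψ → 0, so ΣzᵢKᵢ = 1 with Kᵢ = Pᵢˢᵃᵗ/P ⇒ P = ΣzᵢPᵢˢᵃᵗ.
P = 0.233·252.2 + 0.516·150.1 + 0.251·23.3 = 142.062 kPa

Pbub = 142.062 kPa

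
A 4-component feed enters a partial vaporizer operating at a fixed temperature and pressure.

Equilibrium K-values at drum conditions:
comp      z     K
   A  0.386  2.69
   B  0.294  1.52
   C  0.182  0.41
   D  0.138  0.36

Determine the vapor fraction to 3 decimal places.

ψ = 0.801

Material balance + equilibrium reduce to Σ zᵢ(Kᵢ−1)/(1+ψ(Kᵢ−1)) = 0.
Feasibility: ΣzᵢKᵢ = 1.610, Σzᵢ/Kᵢ = 1.164 — both > 1, two phases present.
Newton iteration, ψ⁰ = 0.5:
  ψ = 0.500: g = 0.1927, g' = -0.624 → ψ = 0.809
  ψ = 0.809: g = -0.0054, g' = -0.711 → ψ = 0.801
Converged at ψ = 0.801.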